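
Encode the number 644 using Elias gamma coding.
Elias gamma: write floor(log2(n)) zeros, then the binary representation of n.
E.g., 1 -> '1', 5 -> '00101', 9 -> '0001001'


num_bits = floor(log2(644)) + 1 = 10
leading_zeros = num_bits - 1 = 9
binary(644) = 1010000100

Elias gamma(644) = '000000000' + '1010000100' = 0000000001010000100 (19 bits)


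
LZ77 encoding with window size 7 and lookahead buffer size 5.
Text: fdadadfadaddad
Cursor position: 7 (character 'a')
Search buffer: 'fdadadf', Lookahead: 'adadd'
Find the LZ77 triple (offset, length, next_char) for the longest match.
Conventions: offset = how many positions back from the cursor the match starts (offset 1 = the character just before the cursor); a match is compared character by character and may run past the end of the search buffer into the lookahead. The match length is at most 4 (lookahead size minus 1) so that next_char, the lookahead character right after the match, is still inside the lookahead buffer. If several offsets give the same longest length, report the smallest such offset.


Try each offset into the search buffer:
  offset=1 (pos 6, char 'f'): match length 0
  offset=2 (pos 5, char 'd'): match length 0
  offset=3 (pos 4, char 'a'): match length 2
  offset=4 (pos 3, char 'd'): match length 0
  offset=5 (pos 2, char 'a'): match length 4
  offset=6 (pos 1, char 'd'): match length 0
  offset=7 (pos 0, char 'f'): match length 0
Longest match has length 4 at offset 5.
next_char = character at position 7 + 4 = 11 -> 'd'

Best match: offset=5, length=4 (matching 'adad' starting at position 2)
LZ77 triple: (5, 4, 'd')


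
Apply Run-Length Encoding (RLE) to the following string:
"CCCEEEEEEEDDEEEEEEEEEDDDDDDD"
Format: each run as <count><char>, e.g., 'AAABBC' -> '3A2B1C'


Scanning runs left to right:
  i=0: run of 'C' x 3 -> '3C'
  i=3: run of 'E' x 7 -> '7E'
  i=10: run of 'D' x 2 -> '2D'
  i=12: run of 'E' x 9 -> '9E'
  i=21: run of 'D' x 7 -> '7D'

RLE = 3C7E2D9E7D


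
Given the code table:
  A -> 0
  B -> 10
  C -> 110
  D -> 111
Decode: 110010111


Decoding:
110 -> C
0 -> A
10 -> B
111 -> D


Result: CABD


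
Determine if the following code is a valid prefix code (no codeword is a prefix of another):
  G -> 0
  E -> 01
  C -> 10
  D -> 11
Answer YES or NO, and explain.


Checking each pair (does one codeword prefix another?):
  G='0' vs E='01': prefix -- VIOLATION

NO -- this is NOT a valid prefix code. G (0) is a prefix of E (01).


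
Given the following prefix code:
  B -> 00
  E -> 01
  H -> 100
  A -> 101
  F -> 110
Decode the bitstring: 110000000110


Decoding step by step:
Bits 110 -> F
Bits 00 -> B
Bits 00 -> B
Bits 00 -> B
Bits 110 -> F


Decoded message: FBBBF


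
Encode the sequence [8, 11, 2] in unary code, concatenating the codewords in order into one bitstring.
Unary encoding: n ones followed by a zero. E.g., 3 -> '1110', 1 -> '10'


Encode each number as n ones followed by a terminating 0:
  8 -> 111111110 (9 bits)
  11 -> 111111111110 (12 bits)
  2 -> 110 (3 bits)
Total length = 9 + 12 + 3 = 24 bits.

Unary([8, 11, 2]) = 111111110111111111110110 (24 bits)


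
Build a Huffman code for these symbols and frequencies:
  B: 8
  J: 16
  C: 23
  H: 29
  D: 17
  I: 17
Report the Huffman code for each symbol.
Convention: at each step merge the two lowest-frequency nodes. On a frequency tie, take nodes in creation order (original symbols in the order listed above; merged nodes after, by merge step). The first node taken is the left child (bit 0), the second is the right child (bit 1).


Huffman tree construction:
Step 1: Merge B(8) + J(16) = 24
Step 2: Merge D(17) + I(17) = 34
Step 3: Merge C(23) + (B+J)(24) = 47
Step 4: Merge H(29) + (D+I)(34) = 63
Step 5: Merge (C+(B+J))(47) + (H+(D+I))(63) = 110
Read each symbol's code off the tree from the root (left child = 0, right child = 1).

Codes:
  B: 010 (length 3)
  J: 011 (length 3)
  C: 00 (length 2)
  H: 10 (length 2)
  D: 110 (length 3)
  I: 111 (length 3)
Average code length: 278/110 = 2.5273 bits/symbol


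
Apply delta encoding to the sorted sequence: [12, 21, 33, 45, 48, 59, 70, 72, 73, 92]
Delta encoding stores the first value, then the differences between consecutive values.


First value: 12
Deltas:
  21 - 12 = 9
  33 - 21 = 12
  45 - 33 = 12
  48 - 45 = 3
  59 - 48 = 11
  70 - 59 = 11
  72 - 70 = 2
  73 - 72 = 1
  92 - 73 = 19


Delta encoded: [12, 9, 12, 12, 3, 11, 11, 2, 1, 19]


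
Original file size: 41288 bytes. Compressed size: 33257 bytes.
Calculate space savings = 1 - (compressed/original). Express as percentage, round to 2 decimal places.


ratio = compressed/original = 33257/41288 = 0.805488
savings = 1 - ratio = 1 - 0.805488 = 0.194512
as a percentage: 0.194512 * 100 = 19.45%

Space savings = 1 - 33257/41288 = 19.45%


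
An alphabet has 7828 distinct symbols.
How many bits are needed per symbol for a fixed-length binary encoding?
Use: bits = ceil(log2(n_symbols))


log2(7828) = 12.9344
Bracket: 2^12 = 4096 < 7828 <= 2^13 = 8192
So ceil(log2(7828)) = 13

bits = ceil(log2(7828)) = ceil(12.9344) = 13 bits


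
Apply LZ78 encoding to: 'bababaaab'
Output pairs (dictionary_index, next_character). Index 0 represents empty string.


LZ78 encoding steps:
Dictionary: {0: ''}
Step 1: w='' (idx 0), next='b' -> output (0, 'b'), add 'b' as idx 1
Step 2: w='' (idx 0), next='a' -> output (0, 'a'), add 'a' as idx 2
Step 3: w='b' (idx 1), next='a' -> output (1, 'a'), add 'ba' as idx 3
Step 4: w='ba' (idx 3), next='a' -> output (3, 'a'), add 'baa' as idx 4
Step 5: w='a' (idx 2), next='b' -> output (2, 'b'), add 'ab' as idx 5


Encoded: [(0, 'b'), (0, 'a'), (1, 'a'), (3, 'a'), (2, 'b')]


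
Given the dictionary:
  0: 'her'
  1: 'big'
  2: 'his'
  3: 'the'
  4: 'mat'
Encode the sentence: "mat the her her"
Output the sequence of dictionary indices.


Look up each word in the dictionary:
  'mat' -> 4
  'the' -> 3
  'her' -> 0
  'her' -> 0

Encoded: [4, 3, 0, 0]


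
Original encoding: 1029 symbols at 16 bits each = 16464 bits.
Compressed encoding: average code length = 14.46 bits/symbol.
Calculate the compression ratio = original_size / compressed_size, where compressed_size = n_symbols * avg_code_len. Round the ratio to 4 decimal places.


original_size = n_symbols * orig_bits = 1029 * 16 = 16464 bits
compressed_size = n_symbols * avg_code_len = 1029 * 14.46 = 14879.34 bits
ratio = original_size / compressed_size = 16464 / 14879.34 = 1.1065

Compression ratio = 1.1065


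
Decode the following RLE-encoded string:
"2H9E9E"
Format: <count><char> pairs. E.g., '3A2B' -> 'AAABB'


Expanding each <count><char> pair:
  2H -> 'HH'
  9E -> 'EEEEEEEEE'
  9E -> 'EEEEEEEEE'

Decoded = HHEEEEEEEEEEEEEEEEEE


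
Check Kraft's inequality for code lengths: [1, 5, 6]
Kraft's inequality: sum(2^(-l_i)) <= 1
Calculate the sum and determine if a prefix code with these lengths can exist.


Sum = 2^(-1) + 2^(-5) + 2^(-6)
    = 0.5 + 0.03125 + 0.015625
    = 35/64 = 0.546875
Since 0.546875 <= 1, Kraft's inequality IS satisfied.
A prefix code with these lengths CAN exist.

Kraft sum = 0.546875. Satisfied.


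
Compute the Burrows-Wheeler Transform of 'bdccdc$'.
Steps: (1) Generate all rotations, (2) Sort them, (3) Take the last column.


Rotations (sorted):
  0: $bdccdc -> last char: c
  1: bdccdc$ -> last char: $
  2: c$bdccd -> last char: d
  3: ccdc$bd -> last char: d
  4: cdc$bdc -> last char: c
  5: dc$bdcc -> last char: c
  6: dccdc$b -> last char: b


BWT = c$ddccb


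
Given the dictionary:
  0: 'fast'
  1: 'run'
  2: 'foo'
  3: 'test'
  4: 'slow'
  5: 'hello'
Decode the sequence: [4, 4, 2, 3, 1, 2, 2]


Look up each index in the dictionary:
  4 -> 'slow'
  4 -> 'slow'
  2 -> 'foo'
  3 -> 'test'
  1 -> 'run'
  2 -> 'foo'
  2 -> 'foo'

Decoded: "slow slow foo test run foo foo"


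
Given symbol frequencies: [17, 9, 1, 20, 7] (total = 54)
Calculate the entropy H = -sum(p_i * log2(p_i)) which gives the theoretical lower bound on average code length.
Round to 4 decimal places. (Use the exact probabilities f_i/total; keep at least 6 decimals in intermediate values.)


Per-symbol terms -p_i * log2(p_i) with p_i = f_i/54:
  p = 17/54 = 0.314815: log2(p) = -1.667425, -p*log2(p) = 0.524930
  p = 9/54 = 0.166667: log2(p) = -2.584963, -p*log2(p) = 0.430827
  p = 1/54 = 0.018519: log2(p) = -5.754888, -p*log2(p) = 0.106572
  p = 20/54 = 0.370370: log2(p) = -1.432959, -p*log2(p) = 0.530726
  p = 7/54 = 0.129630: log2(p) = -2.947533, -p*log2(p) = 0.382088
H = 0.524930 + 0.430827 + 0.106572 + 0.530726 + 0.382088 = 1.975143

H = 1.9751 bits/symbol


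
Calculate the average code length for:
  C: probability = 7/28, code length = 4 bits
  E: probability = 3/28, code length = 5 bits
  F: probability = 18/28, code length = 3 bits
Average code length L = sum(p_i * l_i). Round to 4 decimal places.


Weighted contributions p_i * l_i:
  C: (7/28) * 4 = 28/28
  E: (3/28) * 5 = 15/28
  F: (18/28) * 3 = 54/28
Sum = (28 + 15 + 54)/28 = 97/28

L = 97/28 = 3.4643 bits/symbol


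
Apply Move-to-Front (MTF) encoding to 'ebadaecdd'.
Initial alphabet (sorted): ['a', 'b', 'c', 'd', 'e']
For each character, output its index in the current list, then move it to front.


MTF encoding:
'e': index 4 in ['a', 'b', 'c', 'd', 'e'] -> ['e', 'a', 'b', 'c', 'd']
'b': index 2 in ['e', 'a', 'b', 'c', 'd'] -> ['b', 'e', 'a', 'c', 'd']
'a': index 2 in ['b', 'e', 'a', 'c', 'd'] -> ['a', 'b', 'e', 'c', 'd']
'd': index 4 in ['a', 'b', 'e', 'c', 'd'] -> ['d', 'a', 'b', 'e', 'c']
'a': index 1 in ['d', 'a', 'b', 'e', 'c'] -> ['a', 'd', 'b', 'e', 'c']
'e': index 3 in ['a', 'd', 'b', 'e', 'c'] -> ['e', 'a', 'd', 'b', 'c']
'c': index 4 in ['e', 'a', 'd', 'b', 'c'] -> ['c', 'e', 'a', 'd', 'b']
'd': index 3 in ['c', 'e', 'a', 'd', 'b'] -> ['d', 'c', 'e', 'a', 'b']
'd': index 0 in ['d', 'c', 'e', 'a', 'b'] -> ['d', 'c', 'e', 'a', 'b']


Output: [4, 2, 2, 4, 1, 3, 4, 3, 0]


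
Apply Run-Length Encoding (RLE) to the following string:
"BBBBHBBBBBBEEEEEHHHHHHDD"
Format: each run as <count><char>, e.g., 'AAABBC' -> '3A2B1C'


Scanning runs left to right:
  i=0: run of 'B' x 4 -> '4B'
  i=4: run of 'H' x 1 -> '1H'
  i=5: run of 'B' x 6 -> '6B'
  i=11: run of 'E' x 5 -> '5E'
  i=16: run of 'H' x 6 -> '6H'
  i=22: run of 'D' x 2 -> '2D'

RLE = 4B1H6B5E6H2D


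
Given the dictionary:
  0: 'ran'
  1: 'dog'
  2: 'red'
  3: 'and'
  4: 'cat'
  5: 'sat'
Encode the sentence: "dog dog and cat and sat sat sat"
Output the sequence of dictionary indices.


Look up each word in the dictionary:
  'dog' -> 1
  'dog' -> 1
  'and' -> 3
  'cat' -> 4
  'and' -> 3
  'sat' -> 5
  'sat' -> 5
  'sat' -> 5

Encoded: [1, 1, 3, 4, 3, 5, 5, 5]


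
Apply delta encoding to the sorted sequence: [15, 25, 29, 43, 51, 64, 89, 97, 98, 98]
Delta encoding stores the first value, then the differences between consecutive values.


First value: 15
Deltas:
  25 - 15 = 10
  29 - 25 = 4
  43 - 29 = 14
  51 - 43 = 8
  64 - 51 = 13
  89 - 64 = 25
  97 - 89 = 8
  98 - 97 = 1
  98 - 98 = 0


Delta encoded: [15, 10, 4, 14, 8, 13, 25, 8, 1, 0]


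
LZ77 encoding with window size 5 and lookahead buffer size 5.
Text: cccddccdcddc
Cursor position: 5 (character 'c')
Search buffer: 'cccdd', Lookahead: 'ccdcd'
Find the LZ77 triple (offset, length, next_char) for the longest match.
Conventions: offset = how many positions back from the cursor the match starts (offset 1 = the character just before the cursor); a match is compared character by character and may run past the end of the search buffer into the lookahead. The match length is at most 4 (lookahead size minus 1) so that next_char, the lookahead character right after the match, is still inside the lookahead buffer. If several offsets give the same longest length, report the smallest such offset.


Try each offset into the search buffer:
  offset=1 (pos 4, char 'd'): match length 0
  offset=2 (pos 3, char 'd'): match length 0
  offset=3 (pos 2, char 'c'): match length 1
  offset=4 (pos 1, char 'c'): match length 3
  offset=5 (pos 0, char 'c'): match length 2
Longest match has length 3 at offset 4.
next_char = character at position 5 + 3 = 8 -> 'c'

Best match: offset=4, length=3 (matching 'ccd' starting at position 1)
LZ77 triple: (4, 3, 'c')


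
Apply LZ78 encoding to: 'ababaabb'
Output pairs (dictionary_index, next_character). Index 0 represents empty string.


LZ78 encoding steps:
Dictionary: {0: ''}
Step 1: w='' (idx 0), next='a' -> output (0, 'a'), add 'a' as idx 1
Step 2: w='' (idx 0), next='b' -> output (0, 'b'), add 'b' as idx 2
Step 3: w='a' (idx 1), next='b' -> output (1, 'b'), add 'ab' as idx 3
Step 4: w='a' (idx 1), next='a' -> output (1, 'a'), add 'aa' as idx 4
Step 5: w='b' (idx 2), next='b' -> output (2, 'b'), add 'bb' as idx 5


Encoded: [(0, 'a'), (0, 'b'), (1, 'b'), (1, 'a'), (2, 'b')]


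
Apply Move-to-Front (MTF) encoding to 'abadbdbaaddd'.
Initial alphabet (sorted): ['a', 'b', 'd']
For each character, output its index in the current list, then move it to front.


MTF encoding:
'a': index 0 in ['a', 'b', 'd'] -> ['a', 'b', 'd']
'b': index 1 in ['a', 'b', 'd'] -> ['b', 'a', 'd']
'a': index 1 in ['b', 'a', 'd'] -> ['a', 'b', 'd']
'd': index 2 in ['a', 'b', 'd'] -> ['d', 'a', 'b']
'b': index 2 in ['d', 'a', 'b'] -> ['b', 'd', 'a']
'd': index 1 in ['b', 'd', 'a'] -> ['d', 'b', 'a']
'b': index 1 in ['d', 'b', 'a'] -> ['b', 'd', 'a']
'a': index 2 in ['b', 'd', 'a'] -> ['a', 'b', 'd']
'a': index 0 in ['a', 'b', 'd'] -> ['a', 'b', 'd']
'd': index 2 in ['a', 'b', 'd'] -> ['d', 'a', 'b']
'd': index 0 in ['d', 'a', 'b'] -> ['d', 'a', 'b']
'd': index 0 in ['d', 'a', 'b'] -> ['d', 'a', 'b']


Output: [0, 1, 1, 2, 2, 1, 1, 2, 0, 2, 0, 0]


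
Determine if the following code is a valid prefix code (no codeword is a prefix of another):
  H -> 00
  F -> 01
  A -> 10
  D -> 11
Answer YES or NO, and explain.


Checking each pair (does one codeword prefix another?):
  H='00' vs F='01': no prefix
  H='00' vs A='10': no prefix
  H='00' vs D='11': no prefix
  F='01' vs H='00': no prefix
  F='01' vs A='10': no prefix
  F='01' vs D='11': no prefix
  A='10' vs H='00': no prefix
  A='10' vs F='01': no prefix
  A='10' vs D='11': no prefix
  D='11' vs H='00': no prefix
  D='11' vs F='01': no prefix
  D='11' vs A='10': no prefix
No violation found over all pairs.

YES -- this is a valid prefix code. No codeword is a prefix of any other codeword.


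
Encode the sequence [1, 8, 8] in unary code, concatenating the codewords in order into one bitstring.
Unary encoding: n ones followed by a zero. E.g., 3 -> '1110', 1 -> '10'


Encode each number as n ones followed by a terminating 0:
  1 -> 10 (2 bits)
  8 -> 111111110 (9 bits)
  8 -> 111111110 (9 bits)
Total length = 2 + 9 + 9 = 20 bits.

Unary([1, 8, 8]) = 10111111110111111110 (20 bits)


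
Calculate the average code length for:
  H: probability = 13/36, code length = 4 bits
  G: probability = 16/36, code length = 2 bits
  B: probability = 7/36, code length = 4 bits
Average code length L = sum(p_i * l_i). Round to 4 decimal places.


Weighted contributions p_i * l_i:
  H: (13/36) * 4 = 52/36
  G: (16/36) * 2 = 32/36
  B: (7/36) * 4 = 28/36
Sum = (52 + 32 + 28)/36 = 112/36

L = 112/36 = 3.1111 bits/symbol


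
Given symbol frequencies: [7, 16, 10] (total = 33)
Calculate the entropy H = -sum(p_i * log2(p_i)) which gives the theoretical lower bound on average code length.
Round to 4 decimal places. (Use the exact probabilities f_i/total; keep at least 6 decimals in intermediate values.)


Per-symbol terms -p_i * log2(p_i) with p_i = f_i/33:
  p = 7/33 = 0.212121: log2(p) = -2.237039, -p*log2(p) = 0.474523
  p = 16/33 = 0.484848: log2(p) = -1.044394, -p*log2(p) = 0.506373
  p = 10/33 = 0.303030: log2(p) = -1.722466, -p*log2(p) = 0.521959
H = 0.474523 + 0.506373 + 0.521959 = 1.502855

H = 1.5029 bits/symbol


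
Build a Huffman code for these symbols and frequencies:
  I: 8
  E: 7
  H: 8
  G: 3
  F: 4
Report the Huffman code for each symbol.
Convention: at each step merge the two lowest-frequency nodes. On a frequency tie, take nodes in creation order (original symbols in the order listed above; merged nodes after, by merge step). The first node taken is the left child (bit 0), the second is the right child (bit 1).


Huffman tree construction:
Step 1: Merge G(3) + F(4) = 7
Step 2: Merge E(7) + (G+F)(7) = 14
Step 3: Merge I(8) + H(8) = 16
Step 4: Merge (E+(G+F))(14) + (I+H)(16) = 30
Read each symbol's code off the tree from the root (left child = 0, right child = 1).

Codes:
  I: 10 (length 2)
  E: 00 (length 2)
  H: 11 (length 2)
  G: 010 (length 3)
  F: 011 (length 3)
Average code length: 67/30 = 2.2333 bits/symbol


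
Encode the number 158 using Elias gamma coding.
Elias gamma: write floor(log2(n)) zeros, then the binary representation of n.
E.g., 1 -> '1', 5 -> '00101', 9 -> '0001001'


num_bits = floor(log2(158)) + 1 = 8
leading_zeros = num_bits - 1 = 7
binary(158) = 10011110

Elias gamma(158) = '0000000' + '10011110' = 000000010011110 (15 bits)


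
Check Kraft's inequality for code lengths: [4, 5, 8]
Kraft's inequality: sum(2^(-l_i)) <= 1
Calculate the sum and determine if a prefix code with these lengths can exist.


Sum = 2^(-4) + 2^(-5) + 2^(-8)
    = 0.0625 + 0.03125 + 0.00390625
    = 25/256 = 0.09765625
Since 0.09765625 <= 1, Kraft's inequality IS satisfied.
A prefix code with these lengths CAN exist.

Kraft sum = 0.09765625. Satisfied.


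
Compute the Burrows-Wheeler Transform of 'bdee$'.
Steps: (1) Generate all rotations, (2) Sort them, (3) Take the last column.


Rotations (sorted):
  0: $bdee -> last char: e
  1: bdee$ -> last char: $
  2: dee$b -> last char: b
  3: e$bde -> last char: e
  4: ee$bd -> last char: d


BWT = e$bed


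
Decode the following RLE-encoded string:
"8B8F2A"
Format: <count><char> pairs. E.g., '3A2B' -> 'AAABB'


Expanding each <count><char> pair:
  8B -> 'BBBBBBBB'
  8F -> 'FFFFFFFF'
  2A -> 'AA'

Decoded = BBBBBBBBFFFFFFFFAA


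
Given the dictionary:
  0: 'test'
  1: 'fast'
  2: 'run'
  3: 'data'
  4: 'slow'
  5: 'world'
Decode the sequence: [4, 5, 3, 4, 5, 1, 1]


Look up each index in the dictionary:
  4 -> 'slow'
  5 -> 'world'
  3 -> 'data'
  4 -> 'slow'
  5 -> 'world'
  1 -> 'fast'
  1 -> 'fast'

Decoded: "slow world data slow world fast fast"


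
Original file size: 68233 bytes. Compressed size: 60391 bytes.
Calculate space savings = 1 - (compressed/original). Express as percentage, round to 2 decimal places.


ratio = compressed/original = 60391/68233 = 0.88507
savings = 1 - ratio = 1 - 0.88507 = 0.11493
as a percentage: 0.11493 * 100 = 11.49%

Space savings = 1 - 60391/68233 = 11.49%


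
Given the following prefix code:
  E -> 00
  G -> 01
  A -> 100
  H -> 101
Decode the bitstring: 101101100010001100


Decoding step by step:
Bits 101 -> H
Bits 101 -> H
Bits 100 -> A
Bits 01 -> G
Bits 00 -> E
Bits 01 -> G
Bits 100 -> A


Decoded message: HHAGEGA


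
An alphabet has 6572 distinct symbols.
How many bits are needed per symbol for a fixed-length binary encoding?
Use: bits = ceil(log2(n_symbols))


log2(6572) = 12.6821
Bracket: 2^12 = 4096 < 6572 <= 2^13 = 8192
So ceil(log2(6572)) = 13

bits = ceil(log2(6572)) = ceil(12.6821) = 13 bits


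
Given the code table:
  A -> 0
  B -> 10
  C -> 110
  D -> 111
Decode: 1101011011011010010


Decoding:
110 -> C
10 -> B
110 -> C
110 -> C
110 -> C
10 -> B
0 -> A
10 -> B


Result: CBCCCBAB


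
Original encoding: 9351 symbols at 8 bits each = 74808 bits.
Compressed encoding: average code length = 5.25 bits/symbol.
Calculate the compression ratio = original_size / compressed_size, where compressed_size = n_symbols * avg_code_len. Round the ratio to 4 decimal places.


original_size = n_symbols * orig_bits = 9351 * 8 = 74808 bits
compressed_size = n_symbols * avg_code_len = 9351 * 5.25 = 49092.75 bits
ratio = original_size / compressed_size = 74808 / 49092.75 = 1.5238

Compression ratio = 1.5238


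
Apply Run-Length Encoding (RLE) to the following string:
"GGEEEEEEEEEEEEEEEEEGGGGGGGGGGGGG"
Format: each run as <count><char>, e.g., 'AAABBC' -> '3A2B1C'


Scanning runs left to right:
  i=0: run of 'G' x 2 -> '2G'
  i=2: run of 'E' x 17 -> '17E'
  i=19: run of 'G' x 13 -> '13G'

RLE = 2G17E13G


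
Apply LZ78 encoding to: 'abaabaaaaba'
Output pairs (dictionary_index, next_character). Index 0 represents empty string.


LZ78 encoding steps:
Dictionary: {0: ''}
Step 1: w='' (idx 0), next='a' -> output (0, 'a'), add 'a' as idx 1
Step 2: w='' (idx 0), next='b' -> output (0, 'b'), add 'b' as idx 2
Step 3: w='a' (idx 1), next='a' -> output (1, 'a'), add 'aa' as idx 3
Step 4: w='b' (idx 2), next='a' -> output (2, 'a'), add 'ba' as idx 4
Step 5: w='aa' (idx 3), next='a' -> output (3, 'a'), add 'aaa' as idx 5
Step 6: w='ba' (idx 4), end of input -> output (4, '')


Encoded: [(0, 'a'), (0, 'b'), (1, 'a'), (2, 'a'), (3, 'a'), (4, '')]


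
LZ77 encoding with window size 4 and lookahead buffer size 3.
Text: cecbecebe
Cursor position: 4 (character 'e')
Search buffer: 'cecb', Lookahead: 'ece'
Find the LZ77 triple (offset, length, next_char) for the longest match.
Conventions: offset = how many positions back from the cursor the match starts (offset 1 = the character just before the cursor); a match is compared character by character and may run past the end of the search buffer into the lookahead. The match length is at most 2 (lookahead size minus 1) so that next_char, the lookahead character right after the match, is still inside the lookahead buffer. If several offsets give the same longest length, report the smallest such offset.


Try each offset into the search buffer:
  offset=1 (pos 3, char 'b'): match length 0
  offset=2 (pos 2, char 'c'): match length 0
  offset=3 (pos 1, char 'e'): match length 2
  offset=4 (pos 0, char 'c'): match length 0
Longest match has length 2 at offset 3.
next_char = character at position 4 + 2 = 6 -> 'e'

Best match: offset=3, length=2 (matching 'ec' starting at position 1)
LZ77 triple: (3, 2, 'e')


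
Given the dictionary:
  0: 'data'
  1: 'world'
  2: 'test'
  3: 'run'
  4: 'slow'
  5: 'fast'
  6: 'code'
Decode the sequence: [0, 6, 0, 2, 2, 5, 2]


Look up each index in the dictionary:
  0 -> 'data'
  6 -> 'code'
  0 -> 'data'
  2 -> 'test'
  2 -> 'test'
  5 -> 'fast'
  2 -> 'test'

Decoded: "data code data test test fast test"


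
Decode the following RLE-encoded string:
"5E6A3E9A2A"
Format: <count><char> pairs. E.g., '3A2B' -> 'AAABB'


Expanding each <count><char> pair:
  5E -> 'EEEEE'
  6A -> 'AAAAAA'
  3E -> 'EEE'
  9A -> 'AAAAAAAAA'
  2A -> 'AA'

Decoded = EEEEEAAAAAAEEEAAAAAAAAAAA


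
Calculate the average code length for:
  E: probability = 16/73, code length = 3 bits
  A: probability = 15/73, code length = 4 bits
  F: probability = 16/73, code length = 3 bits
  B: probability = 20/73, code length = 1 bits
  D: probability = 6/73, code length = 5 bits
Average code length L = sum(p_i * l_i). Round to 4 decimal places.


Weighted contributions p_i * l_i:
  E: (16/73) * 3 = 48/73
  A: (15/73) * 4 = 60/73
  F: (16/73) * 3 = 48/73
  B: (20/73) * 1 = 20/73
  D: (6/73) * 5 = 30/73
Sum = (48 + 60 + 48 + 20 + 30)/73 = 206/73

L = 206/73 = 2.8219 bits/symbol


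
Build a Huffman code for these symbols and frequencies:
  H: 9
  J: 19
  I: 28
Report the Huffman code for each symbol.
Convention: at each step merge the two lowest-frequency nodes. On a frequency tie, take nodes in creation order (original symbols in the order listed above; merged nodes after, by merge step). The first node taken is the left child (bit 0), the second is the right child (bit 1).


Huffman tree construction:
Step 1: Merge H(9) + J(19) = 28
Step 2: Merge I(28) + (H+J)(28) = 56
Read each symbol's code off the tree from the root (left child = 0, right child = 1).

Codes:
  H: 10 (length 2)
  J: 11 (length 2)
  I: 0 (length 1)
Average code length: 84/56 = 1.5000 bits/symbol


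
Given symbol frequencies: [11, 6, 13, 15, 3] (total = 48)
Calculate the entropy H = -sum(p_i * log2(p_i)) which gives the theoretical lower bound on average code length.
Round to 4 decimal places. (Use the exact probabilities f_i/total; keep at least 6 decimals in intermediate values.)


Per-symbol terms -p_i * log2(p_i) with p_i = f_i/48:
  p = 11/48 = 0.229167: log2(p) = -2.125531, -p*log2(p) = 0.487101
  p = 6/48 = 0.125000: log2(p) = -3.000000, -p*log2(p) = 0.375000
  p = 13/48 = 0.270833: log2(p) = -1.884523, -p*log2(p) = 0.510392
  p = 15/48 = 0.312500: log2(p) = -1.678072, -p*log2(p) = 0.524397
  p = 3/48 = 0.062500: log2(p) = -4.000000, -p*log2(p) = 0.250000
H = 0.487101 + 0.375000 + 0.510392 + 0.524397 + 0.250000 = 2.146890

H = 2.1469 bits/symbol


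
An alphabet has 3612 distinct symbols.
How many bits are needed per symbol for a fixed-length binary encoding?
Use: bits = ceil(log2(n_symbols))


log2(3612) = 11.8186
Bracket: 2^11 = 2048 < 3612 <= 2^12 = 4096
So ceil(log2(3612)) = 12

bits = ceil(log2(3612)) = ceil(11.8186) = 12 bits


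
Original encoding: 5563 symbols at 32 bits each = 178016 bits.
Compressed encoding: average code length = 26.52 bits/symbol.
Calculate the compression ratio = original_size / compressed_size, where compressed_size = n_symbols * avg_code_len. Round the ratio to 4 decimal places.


original_size = n_symbols * orig_bits = 5563 * 32 = 178016 bits
compressed_size = n_symbols * avg_code_len = 5563 * 26.52 = 147530.76 bits
ratio = original_size / compressed_size = 178016 / 147530.76 = 1.2066

Compression ratio = 1.2066


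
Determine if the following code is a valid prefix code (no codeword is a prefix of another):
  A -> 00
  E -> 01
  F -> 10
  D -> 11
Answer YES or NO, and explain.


Checking each pair (does one codeword prefix another?):
  A='00' vs E='01': no prefix
  A='00' vs F='10': no prefix
  A='00' vs D='11': no prefix
  E='01' vs A='00': no prefix
  E='01' vs F='10': no prefix
  E='01' vs D='11': no prefix
  F='10' vs A='00': no prefix
  F='10' vs E='01': no prefix
  F='10' vs D='11': no prefix
  D='11' vs A='00': no prefix
  D='11' vs E='01': no prefix
  D='11' vs F='10': no prefix
No violation found over all pairs.

YES -- this is a valid prefix code. No codeword is a prefix of any other codeword.


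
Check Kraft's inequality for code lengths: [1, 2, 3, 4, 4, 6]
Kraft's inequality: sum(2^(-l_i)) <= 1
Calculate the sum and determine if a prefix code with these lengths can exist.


Sum = 2^(-1) + 2^(-2) + 2^(-3) + 2^(-4) + 2^(-4) + 2^(-6)
    = 0.5 + 0.25 + 0.125 + 0.0625 + 0.0625 + 0.015625
    = 65/64 = 1.015625
Since 1.015625 > 1, Kraft's inequality is NOT satisfied.
A prefix code with these lengths CANNOT exist.

Kraft sum = 1.015625. Not satisfied.


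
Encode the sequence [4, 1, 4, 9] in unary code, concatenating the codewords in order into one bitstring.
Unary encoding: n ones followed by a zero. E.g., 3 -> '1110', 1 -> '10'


Encode each number as n ones followed by a terminating 0:
  4 -> 11110 (5 bits)
  1 -> 10 (2 bits)
  4 -> 11110 (5 bits)
  9 -> 1111111110 (10 bits)
Total length = 5 + 2 + 5 + 10 = 22 bits.

Unary([4, 1, 4, 9]) = 1111010111101111111110 (22 bits)


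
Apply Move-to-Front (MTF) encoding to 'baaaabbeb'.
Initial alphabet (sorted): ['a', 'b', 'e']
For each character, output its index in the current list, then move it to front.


MTF encoding:
'b': index 1 in ['a', 'b', 'e'] -> ['b', 'a', 'e']
'a': index 1 in ['b', 'a', 'e'] -> ['a', 'b', 'e']
'a': index 0 in ['a', 'b', 'e'] -> ['a', 'b', 'e']
'a': index 0 in ['a', 'b', 'e'] -> ['a', 'b', 'e']
'a': index 0 in ['a', 'b', 'e'] -> ['a', 'b', 'e']
'b': index 1 in ['a', 'b', 'e'] -> ['b', 'a', 'e']
'b': index 0 in ['b', 'a', 'e'] -> ['b', 'a', 'e']
'e': index 2 in ['b', 'a', 'e'] -> ['e', 'b', 'a']
'b': index 1 in ['e', 'b', 'a'] -> ['b', 'e', 'a']


Output: [1, 1, 0, 0, 0, 1, 0, 2, 1]


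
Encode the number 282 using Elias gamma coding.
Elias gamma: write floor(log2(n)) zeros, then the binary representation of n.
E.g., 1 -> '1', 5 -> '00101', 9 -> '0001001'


num_bits = floor(log2(282)) + 1 = 9
leading_zeros = num_bits - 1 = 8
binary(282) = 100011010

Elias gamma(282) = '00000000' + '100011010' = 00000000100011010 (17 bits)


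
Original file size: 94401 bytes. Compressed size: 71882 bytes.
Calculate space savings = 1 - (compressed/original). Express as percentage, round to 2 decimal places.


ratio = compressed/original = 71882/94401 = 0.761454
savings = 1 - ratio = 1 - 0.761454 = 0.238546
as a percentage: 0.238546 * 100 = 23.85%

Space savings = 1 - 71882/94401 = 23.85%


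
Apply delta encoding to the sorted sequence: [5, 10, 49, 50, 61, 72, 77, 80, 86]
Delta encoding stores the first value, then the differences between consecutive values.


First value: 5
Deltas:
  10 - 5 = 5
  49 - 10 = 39
  50 - 49 = 1
  61 - 50 = 11
  72 - 61 = 11
  77 - 72 = 5
  80 - 77 = 3
  86 - 80 = 6


Delta encoded: [5, 5, 39, 1, 11, 11, 5, 3, 6]


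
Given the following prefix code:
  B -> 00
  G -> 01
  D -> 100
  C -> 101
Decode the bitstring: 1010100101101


Decoding step by step:
Bits 101 -> C
Bits 01 -> G
Bits 00 -> B
Bits 101 -> C
Bits 101 -> C


Decoded message: CGBCC


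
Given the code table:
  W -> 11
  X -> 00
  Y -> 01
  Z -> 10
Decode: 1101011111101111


Decoding:
11 -> W
01 -> Y
01 -> Y
11 -> W
11 -> W
10 -> Z
11 -> W
11 -> W


Result: WYYWWZWW


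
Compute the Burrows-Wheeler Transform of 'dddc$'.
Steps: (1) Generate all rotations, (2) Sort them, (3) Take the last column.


Rotations (sorted):
  0: $dddc -> last char: c
  1: c$ddd -> last char: d
  2: dc$dd -> last char: d
  3: ddc$d -> last char: d
  4: dddc$ -> last char: $


BWT = cddd$


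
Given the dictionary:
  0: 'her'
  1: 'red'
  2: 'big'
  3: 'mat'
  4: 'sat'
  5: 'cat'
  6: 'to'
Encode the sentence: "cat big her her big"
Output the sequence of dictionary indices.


Look up each word in the dictionary:
  'cat' -> 5
  'big' -> 2
  'her' -> 0
  'her' -> 0
  'big' -> 2

Encoded: [5, 2, 0, 0, 2]


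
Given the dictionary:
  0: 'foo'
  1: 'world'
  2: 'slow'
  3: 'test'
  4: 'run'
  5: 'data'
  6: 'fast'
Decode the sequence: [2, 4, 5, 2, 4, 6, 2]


Look up each index in the dictionary:
  2 -> 'slow'
  4 -> 'run'
  5 -> 'data'
  2 -> 'slow'
  4 -> 'run'
  6 -> 'fast'
  2 -> 'slow'

Decoded: "slow run data slow run fast slow"


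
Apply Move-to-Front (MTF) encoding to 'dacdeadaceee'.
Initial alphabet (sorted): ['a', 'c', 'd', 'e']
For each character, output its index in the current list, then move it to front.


MTF encoding:
'd': index 2 in ['a', 'c', 'd', 'e'] -> ['d', 'a', 'c', 'e']
'a': index 1 in ['d', 'a', 'c', 'e'] -> ['a', 'd', 'c', 'e']
'c': index 2 in ['a', 'd', 'c', 'e'] -> ['c', 'a', 'd', 'e']
'd': index 2 in ['c', 'a', 'd', 'e'] -> ['d', 'c', 'a', 'e']
'e': index 3 in ['d', 'c', 'a', 'e'] -> ['e', 'd', 'c', 'a']
'a': index 3 in ['e', 'd', 'c', 'a'] -> ['a', 'e', 'd', 'c']
'd': index 2 in ['a', 'e', 'd', 'c'] -> ['d', 'a', 'e', 'c']
'a': index 1 in ['d', 'a', 'e', 'c'] -> ['a', 'd', 'e', 'c']
'c': index 3 in ['a', 'd', 'e', 'c'] -> ['c', 'a', 'd', 'e']
'e': index 3 in ['c', 'a', 'd', 'e'] -> ['e', 'c', 'a', 'd']
'e': index 0 in ['e', 'c', 'a', 'd'] -> ['e', 'c', 'a', 'd']
'e': index 0 in ['e', 'c', 'a', 'd'] -> ['e', 'c', 'a', 'd']


Output: [2, 1, 2, 2, 3, 3, 2, 1, 3, 3, 0, 0]


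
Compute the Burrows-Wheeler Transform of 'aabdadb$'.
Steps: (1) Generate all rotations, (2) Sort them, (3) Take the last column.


Rotations (sorted):
  0: $aabdadb -> last char: b
  1: aabdadb$ -> last char: $
  2: abdadb$a -> last char: a
  3: adb$aabd -> last char: d
  4: b$aabdad -> last char: d
  5: bdadb$aa -> last char: a
  6: dadb$aab -> last char: b
  7: db$aabda -> last char: a


BWT = b$addaba


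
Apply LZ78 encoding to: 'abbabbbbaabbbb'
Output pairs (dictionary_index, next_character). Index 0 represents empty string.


LZ78 encoding steps:
Dictionary: {0: ''}
Step 1: w='' (idx 0), next='a' -> output (0, 'a'), add 'a' as idx 1
Step 2: w='' (idx 0), next='b' -> output (0, 'b'), add 'b' as idx 2
Step 3: w='b' (idx 2), next='a' -> output (2, 'a'), add 'ba' as idx 3
Step 4: w='b' (idx 2), next='b' -> output (2, 'b'), add 'bb' as idx 4
Step 5: w='bb' (idx 4), next='a' -> output (4, 'a'), add 'bba' as idx 5
Step 6: w='a' (idx 1), next='b' -> output (1, 'b'), add 'ab' as idx 6
Step 7: w='bb' (idx 4), next='b' -> output (4, 'b'), add 'bbb' as idx 7


Encoded: [(0, 'a'), (0, 'b'), (2, 'a'), (2, 'b'), (4, 'a'), (1, 'b'), (4, 'b')]


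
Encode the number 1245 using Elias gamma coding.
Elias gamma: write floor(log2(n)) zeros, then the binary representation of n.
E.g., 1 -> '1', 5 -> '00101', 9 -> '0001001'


num_bits = floor(log2(1245)) + 1 = 11
leading_zeros = num_bits - 1 = 10
binary(1245) = 10011011101

Elias gamma(1245) = '0000000000' + '10011011101' = 000000000010011011101 (21 bits)


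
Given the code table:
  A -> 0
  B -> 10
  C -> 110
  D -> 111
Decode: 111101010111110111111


Decoding:
111 -> D
10 -> B
10 -> B
10 -> B
111 -> D
110 -> C
111 -> D
111 -> D


Result: DBBBDCDD


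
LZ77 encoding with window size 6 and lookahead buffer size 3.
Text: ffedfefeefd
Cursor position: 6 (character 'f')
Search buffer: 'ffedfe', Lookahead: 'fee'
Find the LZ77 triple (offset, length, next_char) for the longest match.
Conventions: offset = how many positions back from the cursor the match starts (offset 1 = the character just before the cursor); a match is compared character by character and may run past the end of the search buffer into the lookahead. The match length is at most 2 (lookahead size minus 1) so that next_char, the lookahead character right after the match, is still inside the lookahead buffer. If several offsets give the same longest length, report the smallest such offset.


Try each offset into the search buffer:
  offset=1 (pos 5, char 'e'): match length 0
  offset=2 (pos 4, char 'f'): match length 2
  offset=3 (pos 3, char 'd'): match length 0
  offset=4 (pos 2, char 'e'): match length 0
  offset=5 (pos 1, char 'f'): match length 2
  offset=6 (pos 0, char 'f'): match length 1
Longest match has length 2, found at offsets 2, 5; take the smallest, offset 2.
next_char = character at position 6 + 2 = 8 -> 'e'

Best match: offset=2, length=2 (matching 'fe' starting at position 4)
LZ77 triple: (2, 2, 'e')


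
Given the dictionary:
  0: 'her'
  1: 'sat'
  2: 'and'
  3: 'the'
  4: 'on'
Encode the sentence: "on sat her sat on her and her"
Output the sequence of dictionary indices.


Look up each word in the dictionary:
  'on' -> 4
  'sat' -> 1
  'her' -> 0
  'sat' -> 1
  'on' -> 4
  'her' -> 0
  'and' -> 2
  'her' -> 0

Encoded: [4, 1, 0, 1, 4, 0, 2, 0]


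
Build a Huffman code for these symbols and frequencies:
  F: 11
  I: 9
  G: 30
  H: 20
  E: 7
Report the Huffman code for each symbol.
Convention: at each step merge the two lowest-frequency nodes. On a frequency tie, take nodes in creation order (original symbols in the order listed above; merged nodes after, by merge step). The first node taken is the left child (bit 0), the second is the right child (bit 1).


Huffman tree construction:
Step 1: Merge E(7) + I(9) = 16
Step 2: Merge F(11) + (E+I)(16) = 27
Step 3: Merge H(20) + (F+(E+I))(27) = 47
Step 4: Merge G(30) + (H+(F+(E+I)))(47) = 77
Read each symbol's code off the tree from the root (left child = 0, right child = 1).

Codes:
  F: 110 (length 3)
  I: 1111 (length 4)
  G: 0 (length 1)
  H: 10 (length 2)
  E: 1110 (length 4)
Average code length: 167/77 = 2.1688 bits/symbol


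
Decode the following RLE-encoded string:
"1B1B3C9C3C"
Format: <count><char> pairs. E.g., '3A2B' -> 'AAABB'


Expanding each <count><char> pair:
  1B -> 'B'
  1B -> 'B'
  3C -> 'CCC'
  9C -> 'CCCCCCCCC'
  3C -> 'CCC'

Decoded = BBCCCCCCCCCCCCCCC


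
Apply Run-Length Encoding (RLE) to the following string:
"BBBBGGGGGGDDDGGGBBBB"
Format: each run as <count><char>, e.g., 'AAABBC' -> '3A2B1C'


Scanning runs left to right:
  i=0: run of 'B' x 4 -> '4B'
  i=4: run of 'G' x 6 -> '6G'
  i=10: run of 'D' x 3 -> '3D'
  i=13: run of 'G' x 3 -> '3G'
  i=16: run of 'B' x 4 -> '4B'

RLE = 4B6G3D3G4B


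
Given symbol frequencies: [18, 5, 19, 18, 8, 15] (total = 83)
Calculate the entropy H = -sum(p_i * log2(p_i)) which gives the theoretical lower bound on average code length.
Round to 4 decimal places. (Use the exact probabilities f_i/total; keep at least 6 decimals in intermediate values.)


Per-symbol terms -p_i * log2(p_i) with p_i = f_i/83:
  p = 18/83 = 0.216867: log2(p) = -2.205114, -p*log2(p) = 0.478218
  p = 5/83 = 0.060241: log2(p) = -4.053111, -p*log2(p) = 0.244163
  p = 19/83 = 0.228916: log2(p) = -2.127112, -p*log2(p) = 0.486929
  p = 18/83 = 0.216867: log2(p) = -2.205114, -p*log2(p) = 0.478218
  p = 8/83 = 0.096386: log2(p) = -3.375039, -p*log2(p) = 0.325305
  p = 15/83 = 0.180723: log2(p) = -2.468149, -p*log2(p) = 0.446051
H = 0.478218 + 0.244163 + 0.486929 + 0.478218 + 0.325305 + 0.446051 = 2.458884

H = 2.4589 bits/symbol


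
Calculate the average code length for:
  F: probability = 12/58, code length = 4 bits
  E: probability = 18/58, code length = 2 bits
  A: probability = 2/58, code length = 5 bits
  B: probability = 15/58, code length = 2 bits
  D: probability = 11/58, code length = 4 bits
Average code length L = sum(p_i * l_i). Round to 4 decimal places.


Weighted contributions p_i * l_i:
  F: (12/58) * 4 = 48/58
  E: (18/58) * 2 = 36/58
  A: (2/58) * 5 = 10/58
  B: (15/58) * 2 = 30/58
  D: (11/58) * 4 = 44/58
Sum = (48 + 36 + 10 + 30 + 44)/58 = 168/58

L = 168/58 = 2.8966 bits/symbol


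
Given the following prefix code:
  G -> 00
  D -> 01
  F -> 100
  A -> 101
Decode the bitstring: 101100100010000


Decoding step by step:
Bits 101 -> A
Bits 100 -> F
Bits 100 -> F
Bits 01 -> D
Bits 00 -> G
Bits 00 -> G


Decoded message: AFFDGG


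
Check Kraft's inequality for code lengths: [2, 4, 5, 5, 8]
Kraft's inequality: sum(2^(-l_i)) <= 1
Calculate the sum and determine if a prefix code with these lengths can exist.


Sum = 2^(-2) + 2^(-4) + 2^(-5) + 2^(-5) + 2^(-8)
    = 0.25 + 0.0625 + 0.03125 + 0.03125 + 0.00390625
    = 97/256 = 0.37890625
Since 0.37890625 <= 1, Kraft's inequality IS satisfied.
A prefix code with these lengths CAN exist.

Kraft sum = 0.37890625. Satisfied.


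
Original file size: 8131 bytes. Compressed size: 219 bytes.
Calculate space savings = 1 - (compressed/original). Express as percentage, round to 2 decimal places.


ratio = compressed/original = 219/8131 = 0.026934
savings = 1 - ratio = 1 - 0.026934 = 0.973066
as a percentage: 0.973066 * 100 = 97.31%

Space savings = 1 - 219/8131 = 97.31%


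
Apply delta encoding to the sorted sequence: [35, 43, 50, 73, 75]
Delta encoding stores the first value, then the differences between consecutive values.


First value: 35
Deltas:
  43 - 35 = 8
  50 - 43 = 7
  73 - 50 = 23
  75 - 73 = 2


Delta encoded: [35, 8, 7, 23, 2]


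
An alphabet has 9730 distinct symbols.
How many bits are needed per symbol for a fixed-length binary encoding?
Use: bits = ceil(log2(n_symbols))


log2(9730) = 13.2482
Bracket: 2^13 = 8192 < 9730 <= 2^14 = 16384
So ceil(log2(9730)) = 14

bits = ceil(log2(9730)) = ceil(13.2482) = 14 bits


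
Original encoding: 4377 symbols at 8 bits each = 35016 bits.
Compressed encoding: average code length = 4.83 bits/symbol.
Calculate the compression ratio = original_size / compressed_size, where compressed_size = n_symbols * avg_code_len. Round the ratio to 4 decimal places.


original_size = n_symbols * orig_bits = 4377 * 8 = 35016 bits
compressed_size = n_symbols * avg_code_len = 4377 * 4.83 = 21140.91 bits
ratio = original_size / compressed_size = 35016 / 21140.91 = 1.6563

Compression ratio = 1.6563


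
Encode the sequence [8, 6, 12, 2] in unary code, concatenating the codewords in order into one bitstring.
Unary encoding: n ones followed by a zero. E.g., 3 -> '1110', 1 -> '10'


Encode each number as n ones followed by a terminating 0:
  8 -> 111111110 (9 bits)
  6 -> 1111110 (7 bits)
  12 -> 1111111111110 (13 bits)
  2 -> 110 (3 bits)
Total length = 9 + 7 + 13 + 3 = 32 bits.

Unary([8, 6, 12, 2]) = 11111111011111101111111111110110 (32 bits)


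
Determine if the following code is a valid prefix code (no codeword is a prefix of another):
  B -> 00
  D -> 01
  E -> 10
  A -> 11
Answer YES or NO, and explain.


Checking each pair (does one codeword prefix another?):
  B='00' vs D='01': no prefix
  B='00' vs E='10': no prefix
  B='00' vs A='11': no prefix
  D='01' vs B='00': no prefix
  D='01' vs E='10': no prefix
  D='01' vs A='11': no prefix
  E='10' vs B='00': no prefix
  E='10' vs D='01': no prefix
  E='10' vs A='11': no prefix
  A='11' vs B='00': no prefix
  A='11' vs D='01': no prefix
  A='11' vs E='10': no prefix
No violation found over all pairs.

YES -- this is a valid prefix code. No codeword is a prefix of any other codeword.
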